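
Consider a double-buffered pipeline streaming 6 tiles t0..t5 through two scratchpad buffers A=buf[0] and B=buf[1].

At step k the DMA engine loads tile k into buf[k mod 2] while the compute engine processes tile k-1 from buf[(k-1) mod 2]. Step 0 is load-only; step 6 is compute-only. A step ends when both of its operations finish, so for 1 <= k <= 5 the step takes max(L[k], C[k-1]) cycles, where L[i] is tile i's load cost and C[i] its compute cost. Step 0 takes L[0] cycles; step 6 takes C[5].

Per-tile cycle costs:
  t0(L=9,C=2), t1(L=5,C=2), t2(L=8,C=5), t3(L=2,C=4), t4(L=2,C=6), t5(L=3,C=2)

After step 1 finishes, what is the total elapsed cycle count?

end_cycle[1] = 14

step 0: L[0]=9 → dur=9, Σ=9 | A=load:t0 B=idle [load-only]
step 1: L[1]=5 C[0]=2 → dur=5, Σ=14 | A=compute:t0 B=load:t1 [load-bound]
step 2: L[2]=8 C[1]=2 → dur=8, Σ=22 | A=load:t2 B=compute:t1 [load-bound]
step 3: L[3]=2 C[2]=5 → dur=5, Σ=27 | A=compute:t2 B=load:t3 [compute-bound]
step 4: L[4]=2 C[3]=4 → dur=4, Σ=31 | A=load:t4 B=compute:t3 [compute-bound]
step 5: L[5]=3 C[4]=6 → dur=6, Σ=37 | A=compute:t4 B=load:t5 [compute-bound]
step 6: C[5]=2 → dur=2, Σ=39 | A=idle B=compute:t5 [compute-only]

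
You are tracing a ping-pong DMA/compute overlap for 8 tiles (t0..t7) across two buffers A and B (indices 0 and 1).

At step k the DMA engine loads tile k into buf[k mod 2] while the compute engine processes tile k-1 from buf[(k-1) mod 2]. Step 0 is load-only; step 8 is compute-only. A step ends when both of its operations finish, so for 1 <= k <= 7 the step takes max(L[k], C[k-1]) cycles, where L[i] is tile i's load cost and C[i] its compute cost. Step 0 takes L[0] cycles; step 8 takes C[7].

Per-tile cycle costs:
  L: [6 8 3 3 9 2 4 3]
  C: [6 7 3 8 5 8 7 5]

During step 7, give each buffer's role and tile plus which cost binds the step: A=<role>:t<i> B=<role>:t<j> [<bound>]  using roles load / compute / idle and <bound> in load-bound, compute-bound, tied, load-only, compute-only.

step 7: A=compute:t6 B=load:t7 [compute-bound]

k=0 load=t0/6c comp=- wait=6 total=6
k=1 load=t1/8c comp=t0/6c wait=8 total=14
k=2 load=t2/3c comp=t1/7c wait=7 total=21
k=3 load=t3/3c comp=t2/3c wait=3 total=24
k=4 load=t4/9c comp=t3/8c wait=9 total=33
k=5 load=t5/2c comp=t4/5c wait=5 total=38
k=6 load=t6/4c comp=t5/8c wait=8 total=46
k=7 load=t7/3c comp=t6/7c wait=7 total=53
k=8 load=- comp=t7/5c wait=5 total=58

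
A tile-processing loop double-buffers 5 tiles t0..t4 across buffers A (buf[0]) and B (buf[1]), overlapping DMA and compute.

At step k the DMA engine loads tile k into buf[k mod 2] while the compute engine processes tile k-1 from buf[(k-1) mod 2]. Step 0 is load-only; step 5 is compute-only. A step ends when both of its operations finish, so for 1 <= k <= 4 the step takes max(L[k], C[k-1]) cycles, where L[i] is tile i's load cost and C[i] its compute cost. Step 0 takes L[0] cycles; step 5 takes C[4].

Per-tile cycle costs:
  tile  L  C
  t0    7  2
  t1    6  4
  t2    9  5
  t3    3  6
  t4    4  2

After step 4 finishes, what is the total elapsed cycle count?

end_cycle[4] = 33

  0. 7=7c; end=7; A:t0 B:-
  1. max(6,2)=6c; end=13; A:t0 B:t1
  2. max(9,4)=9c; end=22; A:t2 B:t1
  3. max(3,5)=5c; end=27; A:t2 B:t3
  4. max(4,6)=6c; end=33; A:t4 B:t3
  5. 2=2c; end=35; A:t4 B:t3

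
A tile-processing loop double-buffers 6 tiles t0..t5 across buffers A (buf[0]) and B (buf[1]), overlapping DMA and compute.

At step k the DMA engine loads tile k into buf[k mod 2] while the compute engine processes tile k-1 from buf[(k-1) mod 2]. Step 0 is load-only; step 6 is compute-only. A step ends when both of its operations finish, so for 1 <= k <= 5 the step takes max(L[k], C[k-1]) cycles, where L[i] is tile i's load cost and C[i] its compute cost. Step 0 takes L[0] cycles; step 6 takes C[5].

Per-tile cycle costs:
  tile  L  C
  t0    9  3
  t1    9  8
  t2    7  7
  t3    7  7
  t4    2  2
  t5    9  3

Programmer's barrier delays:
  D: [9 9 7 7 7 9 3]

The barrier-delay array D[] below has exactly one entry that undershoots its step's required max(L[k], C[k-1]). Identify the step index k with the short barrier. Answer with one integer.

k=0 barrier L[0]=9→9c, D[0]=9 ok
k=1 barrier max(L[1]=9,C[0]=3)→9c, D[1]=9 ok
k=2 barrier max(L[2]=7,C[1]=8)→8c, D[2]=7 SHORT
k=3 barrier max(L[3]=7,C[2]=7)→7c, D[3]=7 ok
k=4 barrier max(L[4]=2,C[3]=7)→7c, D[4]=7 ok
k=5 barrier max(L[5]=9,C[4]=2)→9c, D[5]=9 ok
k=6 barrier C[5]=3→3c, D[6]=3 ok

hazard at step 2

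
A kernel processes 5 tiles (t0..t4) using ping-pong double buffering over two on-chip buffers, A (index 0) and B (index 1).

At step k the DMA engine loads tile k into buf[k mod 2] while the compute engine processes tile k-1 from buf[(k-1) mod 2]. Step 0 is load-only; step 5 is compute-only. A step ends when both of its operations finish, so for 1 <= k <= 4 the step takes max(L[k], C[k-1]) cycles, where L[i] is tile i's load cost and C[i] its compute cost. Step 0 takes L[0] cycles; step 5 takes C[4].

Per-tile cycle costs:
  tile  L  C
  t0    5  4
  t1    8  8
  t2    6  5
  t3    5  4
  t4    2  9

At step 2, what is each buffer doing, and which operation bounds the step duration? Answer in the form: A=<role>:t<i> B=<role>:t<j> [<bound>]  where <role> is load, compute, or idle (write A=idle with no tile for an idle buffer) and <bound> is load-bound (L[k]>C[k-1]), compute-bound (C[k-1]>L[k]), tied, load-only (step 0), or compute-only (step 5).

step 2: A=load:t2 B=compute:t1 [compute-bound]

k=0 load=t0/5c comp=- wait=5 total=5
k=1 load=t1/8c comp=t0/4c wait=8 total=13
k=2 load=t2/6c comp=t1/8c wait=8 total=21
k=3 load=t3/5c comp=t2/5c wait=5 total=26
k=4 load=t4/2c comp=t3/4c wait=4 total=30
k=5 load=- comp=t4/9c wait=9 total=39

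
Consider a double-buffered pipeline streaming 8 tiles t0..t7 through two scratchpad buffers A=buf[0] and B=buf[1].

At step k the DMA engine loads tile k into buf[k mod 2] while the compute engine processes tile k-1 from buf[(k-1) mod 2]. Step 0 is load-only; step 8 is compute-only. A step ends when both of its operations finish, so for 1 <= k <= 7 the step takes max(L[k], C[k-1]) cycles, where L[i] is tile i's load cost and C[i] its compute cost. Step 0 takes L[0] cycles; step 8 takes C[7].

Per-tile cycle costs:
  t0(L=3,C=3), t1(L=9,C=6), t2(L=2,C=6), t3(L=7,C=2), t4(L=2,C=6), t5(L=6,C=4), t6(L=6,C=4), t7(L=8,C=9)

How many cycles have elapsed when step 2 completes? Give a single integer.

step 0: L[0]=3 → dur=3, Σ=3 | A=load:t0 B=idle [load-only]
step 1: L[1]=9 C[0]=3 → dur=9, Σ=12 | A=compute:t0 B=load:t1 [load-bound]
step 2: L[2]=2 C[1]=6 → dur=6, Σ=18 | A=load:t2 B=compute:t1 [compute-bound]
step 3: L[3]=7 C[2]=6 → dur=7, Σ=25 | A=compute:t2 B=load:t3 [load-bound]
step 4: L[4]=2 C[3]=2 → dur=2, Σ=27 | A=load:t4 B=compute:t3 [tied]
step 5: L[5]=6 C[4]=6 → dur=6, Σ=33 | A=compute:t4 B=load:t5 [tied]
step 6: L[6]=6 C[5]=4 → dur=6, Σ=39 | A=load:t6 B=compute:t5 [load-bound]
step 7: L[7]=8 C[6]=4 → dur=8, Σ=47 | A=compute:t6 B=load:t7 [load-bound]
step 8: C[7]=9 → dur=9, Σ=56 | A=idle B=compute:t7 [compute-only]

end_cycle[2] = 18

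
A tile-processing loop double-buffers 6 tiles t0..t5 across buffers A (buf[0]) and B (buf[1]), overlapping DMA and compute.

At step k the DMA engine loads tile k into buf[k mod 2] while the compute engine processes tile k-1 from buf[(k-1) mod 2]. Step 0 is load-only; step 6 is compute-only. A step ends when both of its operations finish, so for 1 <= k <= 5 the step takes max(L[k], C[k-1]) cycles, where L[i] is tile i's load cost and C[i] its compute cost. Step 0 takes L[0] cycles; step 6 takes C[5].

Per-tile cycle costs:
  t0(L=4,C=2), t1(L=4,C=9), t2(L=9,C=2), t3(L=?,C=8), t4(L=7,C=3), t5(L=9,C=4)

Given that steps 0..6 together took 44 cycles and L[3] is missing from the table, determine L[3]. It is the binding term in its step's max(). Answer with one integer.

L[3] = 6

step 0: dur = L[0]=4 = 4
step 1: dur = max(L[1]=4, C[0]=2) = 4
step 2: dur = max(L[2]=9, C[1]=9) = 9
step 3: dur = max(L[3]=?, C[2]=2) = L[3]  (unknown; binding)
step 4: dur = max(L[4]=7, C[3]=8) = 8
step 5: dur = max(L[5]=9, C[4]=3) = 9
step 6: dur = C[5]=4 = 4
sum of known step durations = 38
dur[3] = total - known = 44 - 38 = 6
L[3] is the binding max in step 3, so L[3] = dur[3] = 6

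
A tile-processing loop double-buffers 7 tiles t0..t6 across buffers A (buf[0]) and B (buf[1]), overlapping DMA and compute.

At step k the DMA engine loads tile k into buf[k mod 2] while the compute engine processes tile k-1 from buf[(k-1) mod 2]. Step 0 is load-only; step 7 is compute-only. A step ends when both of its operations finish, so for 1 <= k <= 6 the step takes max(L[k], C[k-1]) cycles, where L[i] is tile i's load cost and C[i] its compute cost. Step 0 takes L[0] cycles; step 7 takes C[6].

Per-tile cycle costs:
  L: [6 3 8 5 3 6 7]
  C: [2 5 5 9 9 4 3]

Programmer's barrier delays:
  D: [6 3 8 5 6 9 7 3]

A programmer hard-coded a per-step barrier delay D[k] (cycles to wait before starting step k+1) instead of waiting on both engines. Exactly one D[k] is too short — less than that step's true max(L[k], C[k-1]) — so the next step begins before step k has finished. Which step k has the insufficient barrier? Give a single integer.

step 0: need L[0]=6 = 6; D[0]=6 ok
step 1: need max(L[1]=3,C[0]=2) = 3; D[1]=3 ok
step 2: need max(L[2]=8,C[1]=5) = 8; D[2]=8 ok
step 3: need max(L[3]=5,C[2]=5) = 5; D[3]=5 ok
step 4: need max(L[4]=3,C[3]=9) = 9; D[4]=6 SHORT
step 5: need max(L[5]=6,C[4]=9) = 9; D[5]=9 ok
step 6: need max(L[6]=7,C[5]=4) = 7; D[6]=7 ok
step 7: need C[6]=3 = 3; D[7]=3 ok

hazard at step 4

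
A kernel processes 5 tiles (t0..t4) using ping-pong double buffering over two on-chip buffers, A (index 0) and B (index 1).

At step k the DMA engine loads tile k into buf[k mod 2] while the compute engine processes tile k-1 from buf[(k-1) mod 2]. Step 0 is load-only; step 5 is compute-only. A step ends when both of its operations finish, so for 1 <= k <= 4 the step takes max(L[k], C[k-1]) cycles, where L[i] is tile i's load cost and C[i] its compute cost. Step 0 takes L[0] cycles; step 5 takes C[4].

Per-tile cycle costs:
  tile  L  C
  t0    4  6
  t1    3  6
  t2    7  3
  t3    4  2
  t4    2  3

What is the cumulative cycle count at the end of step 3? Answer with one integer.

end_cycle[3] = 21

step 0: L[0]=4 → dur=4, Σ=4 | A=load:t0 B=idle [load-only]
step 1: L[1]=3 C[0]=6 → dur=6, Σ=10 | A=compute:t0 B=load:t1 [compute-bound]
step 2: L[2]=7 C[1]=6 → dur=7, Σ=17 | A=load:t2 B=compute:t1 [load-bound]
step 3: L[3]=4 C[2]=3 → dur=4, Σ=21 | A=compute:t2 B=load:t3 [load-bound]
step 4: L[4]=2 C[3]=2 → dur=2, Σ=23 | A=load:t4 B=compute:t3 [tied]
step 5: C[4]=3 → dur=3, Σ=26 | A=compute:t4 B=idle [compute-only]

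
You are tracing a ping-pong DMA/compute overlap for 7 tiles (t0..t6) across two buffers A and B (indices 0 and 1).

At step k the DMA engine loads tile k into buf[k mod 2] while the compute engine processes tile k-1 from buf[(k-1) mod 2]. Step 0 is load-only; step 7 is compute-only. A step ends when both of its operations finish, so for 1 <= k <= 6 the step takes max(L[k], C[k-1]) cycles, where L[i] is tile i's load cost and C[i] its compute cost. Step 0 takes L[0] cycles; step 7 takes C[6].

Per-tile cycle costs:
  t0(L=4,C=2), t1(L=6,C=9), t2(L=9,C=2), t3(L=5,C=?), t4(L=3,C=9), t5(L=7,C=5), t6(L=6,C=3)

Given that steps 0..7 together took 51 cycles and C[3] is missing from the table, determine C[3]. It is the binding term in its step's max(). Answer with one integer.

C[3] = 9

step 0 → dur = L[0]=4 = 4
step 1 → dur = max(L[1]=6, C[0]=2) = 6
step 2 → dur = max(L[2]=9, C[1]=9) = 9
step 3 → dur = max(L[3]=5, C[2]=2) = 5
step 4 → dur = max(L[4]=3, C[3]=?) = C[3]  (unknown; binding)
step 5 → dur = max(L[5]=7, C[4]=9) = 9
step 6 → dur = max(L[6]=6, C[5]=5) = 6
step 7 → dur = C[6]=3 = 3
sum of known step durations = 42
dur[4] = total - known = 51 - 42 = 9
C[3] is the binding max in step 4, so C[3] = dur[4] = 9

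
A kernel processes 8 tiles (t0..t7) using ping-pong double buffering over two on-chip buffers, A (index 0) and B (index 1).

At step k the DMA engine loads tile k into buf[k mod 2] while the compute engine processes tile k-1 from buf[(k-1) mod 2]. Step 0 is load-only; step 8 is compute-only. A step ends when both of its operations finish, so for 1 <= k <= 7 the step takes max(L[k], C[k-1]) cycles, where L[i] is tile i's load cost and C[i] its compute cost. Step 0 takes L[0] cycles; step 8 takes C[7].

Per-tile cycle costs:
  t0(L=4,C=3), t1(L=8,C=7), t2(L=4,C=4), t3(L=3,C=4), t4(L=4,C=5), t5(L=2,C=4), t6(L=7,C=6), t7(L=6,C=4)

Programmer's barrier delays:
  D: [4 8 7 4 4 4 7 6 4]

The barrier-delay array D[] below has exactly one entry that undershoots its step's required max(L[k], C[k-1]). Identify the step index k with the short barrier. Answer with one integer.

hazard at step 5

[0] required=L[0]=4=4 vs D=4 ok
[1] required=max(L[1]=8,C[0]=3)=8 vs D=8 ok
[2] required=max(L[2]=4,C[1]=7)=7 vs D=7 ok
[3] required=max(L[3]=3,C[2]=4)=4 vs D=4 ok
[4] required=max(L[4]=4,C[3]=4)=4 vs D=4 ok
[5] required=max(L[5]=2,C[4]=5)=5 vs D=4 SHORT
[6] required=max(L[6]=7,C[5]=4)=7 vs D=7 ok
[7] required=max(L[7]=6,C[6]=6)=6 vs D=6 ok
[8] required=C[7]=4=4 vs D=4 ok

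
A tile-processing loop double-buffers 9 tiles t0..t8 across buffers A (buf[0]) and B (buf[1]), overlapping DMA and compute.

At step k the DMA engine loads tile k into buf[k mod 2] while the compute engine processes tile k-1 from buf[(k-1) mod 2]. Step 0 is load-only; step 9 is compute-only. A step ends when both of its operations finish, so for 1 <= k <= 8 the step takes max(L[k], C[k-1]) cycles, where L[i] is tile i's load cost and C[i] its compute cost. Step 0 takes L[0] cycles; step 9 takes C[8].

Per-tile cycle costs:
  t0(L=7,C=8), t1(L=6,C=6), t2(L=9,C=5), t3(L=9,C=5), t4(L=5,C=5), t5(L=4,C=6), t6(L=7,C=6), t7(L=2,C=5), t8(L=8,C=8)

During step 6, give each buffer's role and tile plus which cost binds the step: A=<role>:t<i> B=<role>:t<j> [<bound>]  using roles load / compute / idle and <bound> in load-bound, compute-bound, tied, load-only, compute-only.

step 6: A=load:t6 B=compute:t5 [load-bound]

step 0: L[0]=7 → dur=7, Σ=7 | A=load:t0 B=idle [load-only]
step 1: L[1]=6 C[0]=8 → dur=8, Σ=15 | A=compute:t0 B=load:t1 [compute-bound]
step 2: L[2]=9 C[1]=6 → dur=9, Σ=24 | A=load:t2 B=compute:t1 [load-bound]
step 3: L[3]=9 C[2]=5 → dur=9, Σ=33 | A=compute:t2 B=load:t3 [load-bound]
step 4: L[4]=5 C[3]=5 → dur=5, Σ=38 | A=load:t4 B=compute:t3 [tied]
step 5: L[5]=4 C[4]=5 → dur=5, Σ=43 | A=compute:t4 B=load:t5 [compute-bound]
step 6: L[6]=7 C[5]=6 → dur=7, Σ=50 | A=load:t6 B=compute:t5 [load-bound]
step 7: L[7]=2 C[6]=6 → dur=6, Σ=56 | A=compute:t6 B=load:t7 [compute-bound]
step 8: L[8]=8 C[7]=5 → dur=8, Σ=64 | A=load:t8 B=compute:t7 [load-bound]
step 9: C[8]=8 → dur=8, Σ=72 | A=compute:t8 B=idle [compute-only]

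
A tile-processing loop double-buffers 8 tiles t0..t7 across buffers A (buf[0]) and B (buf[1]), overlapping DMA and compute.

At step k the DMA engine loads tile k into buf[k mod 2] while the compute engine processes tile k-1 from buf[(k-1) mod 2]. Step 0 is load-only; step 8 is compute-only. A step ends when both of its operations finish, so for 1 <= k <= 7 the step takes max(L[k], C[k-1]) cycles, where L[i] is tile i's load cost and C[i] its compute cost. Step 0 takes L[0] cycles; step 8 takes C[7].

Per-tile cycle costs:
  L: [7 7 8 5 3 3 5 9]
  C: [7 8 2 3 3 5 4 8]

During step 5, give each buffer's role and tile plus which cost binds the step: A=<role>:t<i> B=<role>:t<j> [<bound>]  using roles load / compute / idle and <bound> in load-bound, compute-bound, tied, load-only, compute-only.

step 5: A=compute:t4 B=load:t5 [tied]

  0. 7=7c; end=7; A:t0 B:-
  1. max(7,7)=7c; end=14; A:t0 B:t1
  2. max(8,8)=8c; end=22; A:t2 B:t1
  3. max(5,2)=5c; end=27; A:t2 B:t3
  4. max(3,3)=3c; end=30; A:t4 B:t3
  5. max(3,3)=3c; end=33; A:t4 B:t5
  6. max(5,5)=5c; end=38; A:t6 B:t5
  7. max(9,4)=9c; end=47; A:t6 B:t7
  8. 8=8c; end=55; A:t6 B:t7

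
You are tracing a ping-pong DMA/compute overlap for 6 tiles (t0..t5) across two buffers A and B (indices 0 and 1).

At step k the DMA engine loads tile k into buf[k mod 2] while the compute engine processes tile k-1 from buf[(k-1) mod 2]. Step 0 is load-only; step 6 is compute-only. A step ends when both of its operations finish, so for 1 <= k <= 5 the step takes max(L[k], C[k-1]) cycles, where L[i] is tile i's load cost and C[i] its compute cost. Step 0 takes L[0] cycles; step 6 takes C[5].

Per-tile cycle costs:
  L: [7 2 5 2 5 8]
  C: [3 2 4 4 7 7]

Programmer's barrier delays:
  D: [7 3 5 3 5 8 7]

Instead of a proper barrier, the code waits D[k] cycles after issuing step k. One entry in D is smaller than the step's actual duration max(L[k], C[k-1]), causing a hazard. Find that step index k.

k=0 barrier L[0]=7→7c, D[0]=7 ok
k=1 barrier max(L[1]=2,C[0]=3)→3c, D[1]=3 ok
k=2 barrier max(L[2]=5,C[1]=2)→5c, D[2]=5 ok
k=3 barrier max(L[3]=2,C[2]=4)→4c, D[3]=3 SHORT
k=4 barrier max(L[4]=5,C[3]=4)→5c, D[4]=5 ok
k=5 barrier max(L[5]=8,C[4]=7)→8c, D[5]=8 ok
k=6 barrier C[5]=7→7c, D[6]=7 ok

hazard at step 3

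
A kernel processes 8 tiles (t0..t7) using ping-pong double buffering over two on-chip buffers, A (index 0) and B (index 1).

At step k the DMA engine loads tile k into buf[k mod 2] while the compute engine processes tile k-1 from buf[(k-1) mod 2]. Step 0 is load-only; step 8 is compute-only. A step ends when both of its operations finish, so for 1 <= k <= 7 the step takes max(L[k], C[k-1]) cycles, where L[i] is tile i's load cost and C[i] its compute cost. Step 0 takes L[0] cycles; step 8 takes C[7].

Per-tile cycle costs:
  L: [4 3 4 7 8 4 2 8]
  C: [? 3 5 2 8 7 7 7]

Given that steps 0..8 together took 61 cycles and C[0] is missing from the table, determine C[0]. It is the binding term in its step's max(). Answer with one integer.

step 0 | dur = L[0]=4 = 4
step 1 | dur = max(L[1]=3, C[0]=?) = C[0]  (unknown; binding)
step 2 | dur = max(L[2]=4, C[1]=3) = 4
step 3 | dur = max(L[3]=7, C[2]=5) = 7
step 4 | dur = max(L[4]=8, C[3]=2) = 8
step 5 | dur = max(L[5]=4, C[4]=8) = 8
step 6 | dur = max(L[6]=2, C[5]=7) = 7
step 7 | dur = max(L[7]=8, C[6]=7) = 8
step 8 | dur = C[7]=7 = 7
sum of known step durations = 53
dur[1] = total - known = 61 - 53 = 8
C[0] is the binding max in step 1, so C[0] = dur[1] = 8

C[0] = 8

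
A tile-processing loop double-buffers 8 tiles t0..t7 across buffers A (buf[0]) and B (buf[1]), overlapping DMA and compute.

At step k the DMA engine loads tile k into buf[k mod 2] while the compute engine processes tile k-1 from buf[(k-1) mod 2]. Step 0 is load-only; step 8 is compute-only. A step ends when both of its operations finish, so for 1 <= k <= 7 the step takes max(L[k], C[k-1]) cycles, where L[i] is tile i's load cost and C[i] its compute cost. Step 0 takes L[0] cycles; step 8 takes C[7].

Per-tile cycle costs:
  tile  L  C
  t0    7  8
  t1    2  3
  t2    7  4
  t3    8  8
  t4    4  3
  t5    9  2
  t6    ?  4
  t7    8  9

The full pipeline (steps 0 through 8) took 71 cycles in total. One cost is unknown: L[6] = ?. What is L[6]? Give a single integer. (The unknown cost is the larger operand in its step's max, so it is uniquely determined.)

step 0 | dur = L[0]=7 = 7
step 1 | dur = max(L[1]=2, C[0]=8) = 8
step 2 | dur = max(L[2]=7, C[1]=3) = 7
step 3 | dur = max(L[3]=8, C[2]=4) = 8
step 4 | dur = max(L[4]=4, C[3]=8) = 8
step 5 | dur = max(L[5]=9, C[4]=3) = 9
step 6 | dur = max(L[6]=?, C[5]=2) = L[6]  (unknown; binding)
step 7 | dur = max(L[7]=8, C[6]=4) = 8
step 8 | dur = C[7]=9 = 9
sum of known step durations = 64
dur[6] = total - known = 71 - 64 = 7
L[6] is the binding max in step 6, so L[6] = dur[6] = 7

L[6] = 7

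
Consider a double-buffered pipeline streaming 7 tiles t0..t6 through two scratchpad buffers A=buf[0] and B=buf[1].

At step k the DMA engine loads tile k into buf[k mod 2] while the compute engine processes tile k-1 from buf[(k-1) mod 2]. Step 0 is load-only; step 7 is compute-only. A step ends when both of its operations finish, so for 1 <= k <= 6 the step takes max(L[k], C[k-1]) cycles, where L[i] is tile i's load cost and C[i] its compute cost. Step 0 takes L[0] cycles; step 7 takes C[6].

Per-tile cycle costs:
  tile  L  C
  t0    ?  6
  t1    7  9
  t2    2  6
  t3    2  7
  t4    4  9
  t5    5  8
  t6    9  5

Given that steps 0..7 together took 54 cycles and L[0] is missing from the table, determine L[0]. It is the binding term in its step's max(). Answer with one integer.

step 0 = dur = L[0]=? = L[0]  (unknown; binding)
step 1 = dur = max(L[1]=7, C[0]=6) = 7
step 2 = dur = max(L[2]=2, C[1]=9) = 9
step 3 = dur = max(L[3]=2, C[2]=6) = 6
step 4 = dur = max(L[4]=4, C[3]=7) = 7
step 5 = dur = max(L[5]=5, C[4]=9) = 9
step 6 = dur = max(L[6]=9, C[5]=8) = 9
step 7 = dur = C[6]=5 = 5
sum of known step durations = 52
dur[0] = total - known = 54 - 52 = 2
L[0] is the binding max in step 0, so L[0] = dur[0] = 2

L[0] = 2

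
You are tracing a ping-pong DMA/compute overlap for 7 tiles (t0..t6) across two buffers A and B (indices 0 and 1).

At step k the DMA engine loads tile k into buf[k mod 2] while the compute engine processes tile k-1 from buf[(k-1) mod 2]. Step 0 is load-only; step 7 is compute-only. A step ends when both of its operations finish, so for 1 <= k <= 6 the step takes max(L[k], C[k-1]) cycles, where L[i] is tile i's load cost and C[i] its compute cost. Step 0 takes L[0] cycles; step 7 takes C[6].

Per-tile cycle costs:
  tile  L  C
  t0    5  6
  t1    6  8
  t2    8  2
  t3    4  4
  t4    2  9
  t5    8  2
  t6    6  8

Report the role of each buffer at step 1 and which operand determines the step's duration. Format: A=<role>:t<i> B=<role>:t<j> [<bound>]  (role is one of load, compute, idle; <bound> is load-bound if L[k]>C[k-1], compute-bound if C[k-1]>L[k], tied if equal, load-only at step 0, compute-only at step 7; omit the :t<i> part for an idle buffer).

  0. 5=5c; end=5; A:t0 B:-
  1. max(6,6)=6c; end=11; A:t0 B:t1
  2. max(8,8)=8c; end=19; A:t2 B:t1
  3. max(4,2)=4c; end=23; A:t2 B:t3
  4. max(2,4)=4c; end=27; A:t4 B:t3
  5. max(8,9)=9c; end=36; A:t4 B:t5
  6. max(6,2)=6c; end=42; A:t6 B:t5
  7. 8=8c; end=50; A:t6 B:t5

step 1: A=compute:t0 B=load:t1 [tied]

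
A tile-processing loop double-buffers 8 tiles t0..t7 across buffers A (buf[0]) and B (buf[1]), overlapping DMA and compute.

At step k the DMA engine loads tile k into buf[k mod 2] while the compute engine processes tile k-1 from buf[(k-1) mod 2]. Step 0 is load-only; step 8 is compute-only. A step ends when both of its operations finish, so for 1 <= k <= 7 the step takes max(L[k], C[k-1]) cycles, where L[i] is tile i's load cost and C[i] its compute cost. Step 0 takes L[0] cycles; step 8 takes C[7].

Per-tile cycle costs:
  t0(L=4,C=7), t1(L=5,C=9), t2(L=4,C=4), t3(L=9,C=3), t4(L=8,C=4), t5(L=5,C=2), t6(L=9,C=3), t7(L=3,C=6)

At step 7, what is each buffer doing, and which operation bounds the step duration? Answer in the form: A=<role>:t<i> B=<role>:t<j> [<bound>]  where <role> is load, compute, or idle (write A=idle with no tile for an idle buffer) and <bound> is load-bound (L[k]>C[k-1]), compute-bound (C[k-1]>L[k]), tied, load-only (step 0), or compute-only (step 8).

  0. 4=4c; end=4; A:t0 B:-
  1. max(5,7)=7c; end=11; A:t0 B:t1
  2. max(4,9)=9c; end=20; A:t2 B:t1
  3. max(9,4)=9c; end=29; A:t2 B:t3
  4. max(8,3)=8c; end=37; A:t4 B:t3
  5. max(5,4)=5c; end=42; A:t4 B:t5
  6. max(9,2)=9c; end=51; A:t6 B:t5
  7. max(3,3)=3c; end=54; A:t6 B:t7
  8. 6=6c; end=60; A:t6 B:t7

step 7: A=compute:t6 B=load:t7 [tied]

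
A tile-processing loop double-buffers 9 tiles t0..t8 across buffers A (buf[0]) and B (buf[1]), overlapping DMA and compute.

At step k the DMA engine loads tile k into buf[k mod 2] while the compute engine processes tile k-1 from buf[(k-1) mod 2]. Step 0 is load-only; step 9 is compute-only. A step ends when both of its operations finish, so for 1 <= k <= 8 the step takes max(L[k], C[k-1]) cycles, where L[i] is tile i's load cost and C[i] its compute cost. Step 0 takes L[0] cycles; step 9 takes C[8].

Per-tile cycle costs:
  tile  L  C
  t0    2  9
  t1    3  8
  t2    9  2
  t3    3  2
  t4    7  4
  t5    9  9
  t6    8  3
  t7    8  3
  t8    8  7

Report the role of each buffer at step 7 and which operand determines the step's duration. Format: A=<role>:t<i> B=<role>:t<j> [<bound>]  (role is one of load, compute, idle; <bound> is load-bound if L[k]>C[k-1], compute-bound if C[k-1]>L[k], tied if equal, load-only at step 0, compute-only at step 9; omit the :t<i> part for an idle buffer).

  0. 2=2c; end=2; A:t0 B:-
  1. max(3,9)=9c; end=11; A:t0 B:t1
  2. max(9,8)=9c; end=20; A:t2 B:t1
  3. max(3,2)=3c; end=23; A:t2 B:t3
  4. max(7,2)=7c; end=30; A:t4 B:t3
  5. max(9,4)=9c; end=39; A:t4 B:t5
  6. max(8,9)=9c; end=48; A:t6 B:t5
  7. max(8,3)=8c; end=56; A:t6 B:t7
  8. max(8,3)=8c; end=64; A:t8 B:t7
  9. 7=7c; end=71; A:t8 B:t7

step 7: A=compute:t6 B=load:t7 [load-bound]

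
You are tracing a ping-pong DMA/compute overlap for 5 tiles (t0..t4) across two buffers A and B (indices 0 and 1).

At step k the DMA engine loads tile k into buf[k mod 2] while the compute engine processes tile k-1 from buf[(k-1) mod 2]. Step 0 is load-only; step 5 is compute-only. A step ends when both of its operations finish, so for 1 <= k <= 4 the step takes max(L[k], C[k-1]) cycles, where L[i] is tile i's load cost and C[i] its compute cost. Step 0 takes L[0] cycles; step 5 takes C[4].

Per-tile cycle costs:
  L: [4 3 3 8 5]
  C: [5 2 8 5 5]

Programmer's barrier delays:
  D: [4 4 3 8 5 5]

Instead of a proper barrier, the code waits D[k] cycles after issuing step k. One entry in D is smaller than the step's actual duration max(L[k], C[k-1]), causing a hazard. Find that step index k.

k=0 barrier L[0]=4→4c, D[0]=4 ok
k=1 barrier max(L[1]=3,C[0]=5)→5c, D[1]=4 SHORT
k=2 barrier max(L[2]=3,C[1]=2)→3c, D[2]=3 ok
k=3 barrier max(L[3]=8,C[2]=8)→8c, D[3]=8 ok
k=4 barrier max(L[4]=5,C[3]=5)→5c, D[4]=5 ok
k=5 barrier C[4]=5→5c, D[5]=5 ok

hazard at step 1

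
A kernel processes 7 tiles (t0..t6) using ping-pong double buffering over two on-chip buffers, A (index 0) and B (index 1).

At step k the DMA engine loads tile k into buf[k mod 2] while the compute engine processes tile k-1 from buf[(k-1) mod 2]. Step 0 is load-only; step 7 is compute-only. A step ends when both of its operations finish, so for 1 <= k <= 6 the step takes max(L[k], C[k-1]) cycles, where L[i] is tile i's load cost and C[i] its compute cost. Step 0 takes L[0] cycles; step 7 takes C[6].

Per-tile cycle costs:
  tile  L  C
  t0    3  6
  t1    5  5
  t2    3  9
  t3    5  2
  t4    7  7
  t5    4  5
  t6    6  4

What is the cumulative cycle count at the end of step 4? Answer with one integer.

step 0: L[0]=3 → dur=3, Σ=3 | A=load:t0 B=idle [load-only]
step 1: L[1]=5 C[0]=6 → dur=6, Σ=9 | A=compute:t0 B=load:t1 [compute-bound]
step 2: L[2]=3 C[1]=5 → dur=5, Σ=14 | A=load:t2 B=compute:t1 [compute-bound]
step 3: L[3]=5 C[2]=9 → dur=9, Σ=23 | A=compute:t2 B=load:t3 [compute-bound]
step 4: L[4]=7 C[3]=2 → dur=7, Σ=30 | A=load:t4 B=compute:t3 [load-bound]
step 5: L[5]=4 C[4]=7 → dur=7, Σ=37 | A=compute:t4 B=load:t5 [compute-bound]
step 6: L[6]=6 C[5]=5 → dur=6, Σ=43 | A=load:t6 B=compute:t5 [load-bound]
step 7: C[6]=4 → dur=4, Σ=47 | A=compute:t6 B=idle [compute-only]

end_cycle[4] = 30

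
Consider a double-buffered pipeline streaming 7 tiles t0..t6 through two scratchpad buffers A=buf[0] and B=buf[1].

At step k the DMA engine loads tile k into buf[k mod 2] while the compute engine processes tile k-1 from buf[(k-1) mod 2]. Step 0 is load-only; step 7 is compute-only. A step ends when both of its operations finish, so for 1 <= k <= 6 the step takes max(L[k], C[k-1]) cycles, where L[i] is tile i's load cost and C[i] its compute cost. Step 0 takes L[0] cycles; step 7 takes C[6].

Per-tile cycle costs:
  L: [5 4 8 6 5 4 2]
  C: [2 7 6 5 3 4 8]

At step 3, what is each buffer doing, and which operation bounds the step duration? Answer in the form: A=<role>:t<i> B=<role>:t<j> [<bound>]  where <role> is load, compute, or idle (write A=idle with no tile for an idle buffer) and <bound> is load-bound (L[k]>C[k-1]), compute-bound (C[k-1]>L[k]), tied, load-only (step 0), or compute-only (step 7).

[0] DMA t0→A (5c) ∥ CU idle ⇒ 5c, clock 5
[1] DMA t1→B (4c) ∥ CU A:t0 (2c) ⇒ 4c, clock 9
[2] DMA t2→A (8c) ∥ CU B:t1 (7c) ⇒ 8c, clock 17
[3] DMA t3→B (6c) ∥ CU A:t2 (6c) ⇒ 6c, clock 23
[4] DMA t4→A (5c) ∥ CU B:t3 (5c) ⇒ 5c, clock 28
[5] DMA t5→B (4c) ∥ CU A:t4 (3c) ⇒ 4c, clock 32
[6] DMA t6→A (2c) ∥ CU B:t5 (4c) ⇒ 4c, clock 36
[7] DMA idle ∥ CU A:t6 (8c) ⇒ 8c, clock 44

step 3: A=compute:t2 B=load:t3 [tied]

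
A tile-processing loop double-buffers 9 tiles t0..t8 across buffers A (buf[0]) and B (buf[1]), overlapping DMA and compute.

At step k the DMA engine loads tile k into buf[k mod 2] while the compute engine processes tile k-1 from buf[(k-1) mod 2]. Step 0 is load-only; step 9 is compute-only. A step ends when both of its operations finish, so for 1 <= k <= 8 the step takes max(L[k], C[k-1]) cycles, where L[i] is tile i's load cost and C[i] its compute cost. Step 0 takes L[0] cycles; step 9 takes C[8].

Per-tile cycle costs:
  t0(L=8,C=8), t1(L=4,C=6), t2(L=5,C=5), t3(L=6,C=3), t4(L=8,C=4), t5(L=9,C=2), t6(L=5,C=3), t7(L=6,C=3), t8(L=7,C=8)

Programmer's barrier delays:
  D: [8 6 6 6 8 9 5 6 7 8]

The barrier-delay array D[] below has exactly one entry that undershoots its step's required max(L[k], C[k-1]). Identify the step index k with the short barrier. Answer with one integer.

[0] required=L[0]=8=8 vs D=8 ok
[1] required=max(L[1]=4,C[0]=8)=8 vs D=6 SHORT
[2] required=max(L[2]=5,C[1]=6)=6 vs D=6 ok
[3] required=max(L[3]=6,C[2]=5)=6 vs D=6 ok
[4] required=max(L[4]=8,C[3]=3)=8 vs D=8 ok
[5] required=max(L[5]=9,C[4]=4)=9 vs D=9 ok
[6] required=max(L[6]=5,C[5]=2)=5 vs D=5 ok
[7] required=max(L[7]=6,C[6]=3)=6 vs D=6 ok
[8] required=max(L[8]=7,C[7]=3)=7 vs D=7 ok
[9] required=C[8]=8=8 vs D=8 ok

hazard at step 1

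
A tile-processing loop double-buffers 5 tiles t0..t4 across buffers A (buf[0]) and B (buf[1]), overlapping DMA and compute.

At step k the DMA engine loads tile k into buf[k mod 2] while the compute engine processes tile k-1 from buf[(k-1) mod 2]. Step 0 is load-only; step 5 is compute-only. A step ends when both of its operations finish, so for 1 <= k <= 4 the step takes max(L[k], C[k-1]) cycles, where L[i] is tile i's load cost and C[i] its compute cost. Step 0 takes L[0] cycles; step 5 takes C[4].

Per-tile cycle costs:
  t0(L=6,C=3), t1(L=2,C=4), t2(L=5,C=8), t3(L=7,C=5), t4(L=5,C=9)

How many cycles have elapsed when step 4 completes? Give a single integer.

k=0 load=t0/6c comp=- wait=6 total=6
k=1 load=t1/2c comp=t0/3c wait=3 total=9
k=2 load=t2/5c comp=t1/4c wait=5 total=14
k=3 load=t3/7c comp=t2/8c wait=8 total=22
k=4 load=t4/5c comp=t3/5c wait=5 total=27
k=5 load=- comp=t4/9c wait=9 total=36

end_cycle[4] = 27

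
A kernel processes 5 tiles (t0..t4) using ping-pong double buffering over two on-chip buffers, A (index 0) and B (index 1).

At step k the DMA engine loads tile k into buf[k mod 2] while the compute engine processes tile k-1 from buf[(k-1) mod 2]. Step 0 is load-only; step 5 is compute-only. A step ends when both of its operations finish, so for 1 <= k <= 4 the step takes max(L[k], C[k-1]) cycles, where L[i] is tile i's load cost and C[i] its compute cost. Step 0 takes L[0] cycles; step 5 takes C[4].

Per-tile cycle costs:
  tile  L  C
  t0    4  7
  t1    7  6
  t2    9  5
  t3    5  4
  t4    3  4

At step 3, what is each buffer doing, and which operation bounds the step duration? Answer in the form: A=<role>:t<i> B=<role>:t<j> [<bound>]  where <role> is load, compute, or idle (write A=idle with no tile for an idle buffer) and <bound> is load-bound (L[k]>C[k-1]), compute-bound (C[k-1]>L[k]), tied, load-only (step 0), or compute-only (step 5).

step 3: A=compute:t2 B=load:t3 [tied]

[0] DMA t0→A (4c) ∥ CU idle ⇒ 4c, clock 4
[1] DMA t1→B (7c) ∥ CU A:t0 (7c) ⇒ 7c, clock 11
[2] DMA t2→A (9c) ∥ CU B:t1 (6c) ⇒ 9c, clock 20
[3] DMA t3→B (5c) ∥ CU A:t2 (5c) ⇒ 5c, clock 25
[4] DMA t4→A (3c) ∥ CU B:t3 (4c) ⇒ 4c, clock 29
[5] DMA idle ∥ CU A:t4 (4c) ⇒ 4c, clock 33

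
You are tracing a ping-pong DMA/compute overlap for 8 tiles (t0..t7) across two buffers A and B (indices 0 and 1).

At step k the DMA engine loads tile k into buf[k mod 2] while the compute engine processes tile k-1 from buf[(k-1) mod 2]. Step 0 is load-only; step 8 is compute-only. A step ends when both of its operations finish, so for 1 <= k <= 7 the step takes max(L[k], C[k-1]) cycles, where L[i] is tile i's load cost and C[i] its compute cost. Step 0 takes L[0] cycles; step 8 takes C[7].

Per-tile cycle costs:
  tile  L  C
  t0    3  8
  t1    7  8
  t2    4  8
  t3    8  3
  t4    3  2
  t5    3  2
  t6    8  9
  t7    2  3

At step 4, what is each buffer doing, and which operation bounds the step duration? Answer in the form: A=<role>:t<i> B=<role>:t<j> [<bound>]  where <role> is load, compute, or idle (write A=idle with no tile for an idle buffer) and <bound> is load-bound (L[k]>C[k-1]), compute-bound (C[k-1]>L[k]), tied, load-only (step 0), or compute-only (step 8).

step 4: A=load:t4 B=compute:t3 [tied]

k=0 load=t0/3c comp=- wait=3 total=3
k=1 load=t1/7c comp=t0/8c wait=8 total=11
k=2 load=t2/4c comp=t1/8c wait=8 total=19
k=3 load=t3/8c comp=t2/8c wait=8 total=27
k=4 load=t4/3c comp=t3/3c wait=3 total=30
k=5 load=t5/3c comp=t4/2c wait=3 total=33
k=6 load=t6/8c comp=t5/2c wait=8 total=41
k=7 load=t7/2c comp=t6/9c wait=9 total=50
k=8 load=- comp=t7/3c wait=3 total=53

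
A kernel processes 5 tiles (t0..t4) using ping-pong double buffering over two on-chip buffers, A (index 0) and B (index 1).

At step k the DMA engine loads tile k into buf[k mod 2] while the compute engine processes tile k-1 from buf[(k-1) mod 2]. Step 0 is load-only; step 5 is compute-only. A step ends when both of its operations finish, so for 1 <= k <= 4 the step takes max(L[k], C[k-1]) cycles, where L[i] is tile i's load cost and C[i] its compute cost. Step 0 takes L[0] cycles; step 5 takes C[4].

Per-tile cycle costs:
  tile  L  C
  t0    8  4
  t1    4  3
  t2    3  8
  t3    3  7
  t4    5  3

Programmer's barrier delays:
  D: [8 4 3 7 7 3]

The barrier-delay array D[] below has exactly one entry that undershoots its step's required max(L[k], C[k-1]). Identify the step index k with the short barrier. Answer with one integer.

step 0: need L[0]=8 = 8; D[0]=8 ok
step 1: need max(L[1]=4,C[0]=4) = 4; D[1]=4 ok
step 2: need max(L[2]=3,C[1]=3) = 3; D[2]=3 ok
step 3: need max(L[3]=3,C[2]=8) = 8; D[3]=7 SHORT
step 4: need max(L[4]=5,C[3]=7) = 7; D[4]=7 ok
step 5: need C[4]=3 = 3; D[5]=3 ok

hazard at step 3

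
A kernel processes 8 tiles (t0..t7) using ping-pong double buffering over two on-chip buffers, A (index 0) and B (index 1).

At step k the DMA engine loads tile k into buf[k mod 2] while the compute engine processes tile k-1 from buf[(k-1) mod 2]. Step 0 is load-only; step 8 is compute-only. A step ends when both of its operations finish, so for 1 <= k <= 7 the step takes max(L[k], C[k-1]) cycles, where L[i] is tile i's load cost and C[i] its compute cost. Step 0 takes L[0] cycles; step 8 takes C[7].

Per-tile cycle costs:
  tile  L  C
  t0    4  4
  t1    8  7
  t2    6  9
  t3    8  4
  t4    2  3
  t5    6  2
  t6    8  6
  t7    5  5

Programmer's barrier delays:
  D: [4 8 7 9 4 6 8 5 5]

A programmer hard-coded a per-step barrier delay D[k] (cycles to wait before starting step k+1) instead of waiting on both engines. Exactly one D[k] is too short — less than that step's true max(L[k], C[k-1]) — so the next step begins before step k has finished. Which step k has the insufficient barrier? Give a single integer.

[0] required=L[0]=4=4 vs D=4 ok
[1] required=max(L[1]=8,C[0]=4)=8 vs D=8 ok
[2] required=max(L[2]=6,C[1]=7)=7 vs D=7 ok
[3] required=max(L[3]=8,C[2]=9)=9 vs D=9 ok
[4] required=max(L[4]=2,C[3]=4)=4 vs D=4 ok
[5] required=max(L[5]=6,C[4]=3)=6 vs D=6 ok
[6] required=max(L[6]=8,C[5]=2)=8 vs D=8 ok
[7] required=max(L[7]=5,C[6]=6)=6 vs D=5 SHORT
[8] required=C[7]=5=5 vs D=5 ok

hazard at step 7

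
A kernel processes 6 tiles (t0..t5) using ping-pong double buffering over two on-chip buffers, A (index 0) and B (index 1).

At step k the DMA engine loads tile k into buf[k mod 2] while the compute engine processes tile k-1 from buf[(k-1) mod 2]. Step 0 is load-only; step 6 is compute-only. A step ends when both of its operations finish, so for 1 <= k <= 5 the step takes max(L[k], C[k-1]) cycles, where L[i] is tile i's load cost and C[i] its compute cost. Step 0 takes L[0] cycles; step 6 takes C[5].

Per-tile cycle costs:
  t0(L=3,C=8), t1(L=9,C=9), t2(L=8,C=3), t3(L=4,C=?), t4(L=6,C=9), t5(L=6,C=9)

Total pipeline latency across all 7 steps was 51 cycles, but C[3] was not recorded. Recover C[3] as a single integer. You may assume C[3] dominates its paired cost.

C[3] = 8

step 0 = dur = L[0]=3 = 3
step 1 = dur = max(L[1]=9, C[0]=8) = 9
step 2 = dur = max(L[2]=8, C[1]=9) = 9
step 3 = dur = max(L[3]=4, C[2]=3) = 4
step 4 = dur = max(L[4]=6, C[3]=?) = C[3]  (unknown; binding)
step 5 = dur = max(L[5]=6, C[4]=9) = 9
step 6 = dur = C[5]=9 = 9
sum of known step durations = 43
dur[4] = total - known = 51 - 43 = 8
C[3] is the binding max in step 4, so C[3] = dur[4] = 8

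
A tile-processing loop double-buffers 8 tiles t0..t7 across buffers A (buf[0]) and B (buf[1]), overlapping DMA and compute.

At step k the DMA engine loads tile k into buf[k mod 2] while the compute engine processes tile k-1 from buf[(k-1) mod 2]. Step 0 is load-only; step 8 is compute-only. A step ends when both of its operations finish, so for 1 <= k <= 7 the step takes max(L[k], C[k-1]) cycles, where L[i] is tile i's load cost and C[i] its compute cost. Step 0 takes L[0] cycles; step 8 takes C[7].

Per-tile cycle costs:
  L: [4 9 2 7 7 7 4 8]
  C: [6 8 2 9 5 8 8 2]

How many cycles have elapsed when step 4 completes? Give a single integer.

[0] DMA t0→A (4c) ∥ CU idle ⇒ 4c, clock 4
[1] DMA t1→B (9c) ∥ CU A:t0 (6c) ⇒ 9c, clock 13
[2] DMA t2→A (2c) ∥ CU B:t1 (8c) ⇒ 8c, clock 21
[3] DMA t3→B (7c) ∥ CU A:t2 (2c) ⇒ 7c, clock 28
[4] DMA t4→A (7c) ∥ CU B:t3 (9c) ⇒ 9c, clock 37
[5] DMA t5→B (7c) ∥ CU A:t4 (5c) ⇒ 7c, clock 44
[6] DMA t6→A (4c) ∥ CU B:t5 (8c) ⇒ 8c, clock 52
[7] DMA t7→B (8c) ∥ CU A:t6 (8c) ⇒ 8c, clock 60
[8] DMA idle ∥ CU B:t7 (2c) ⇒ 2c, clock 62

end_cycle[4] = 37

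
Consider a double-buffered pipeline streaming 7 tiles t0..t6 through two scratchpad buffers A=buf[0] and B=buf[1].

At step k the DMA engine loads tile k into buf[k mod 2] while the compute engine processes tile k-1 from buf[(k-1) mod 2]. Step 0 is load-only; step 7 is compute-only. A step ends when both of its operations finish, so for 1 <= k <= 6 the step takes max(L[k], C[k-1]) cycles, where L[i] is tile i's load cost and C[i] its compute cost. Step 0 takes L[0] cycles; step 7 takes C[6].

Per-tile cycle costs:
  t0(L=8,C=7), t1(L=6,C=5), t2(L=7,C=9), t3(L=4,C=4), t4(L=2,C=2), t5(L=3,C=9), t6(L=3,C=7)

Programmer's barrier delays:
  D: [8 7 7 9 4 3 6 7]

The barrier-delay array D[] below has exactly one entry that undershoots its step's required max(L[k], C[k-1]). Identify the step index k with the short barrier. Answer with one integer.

hazard at step 6

step 0: need L[0]=8 = 8; D[0]=8 ok
step 1: need max(L[1]=6,C[0]=7) = 7; D[1]=7 ok
step 2: need max(L[2]=7,C[1]=5) = 7; D[2]=7 ok
step 3: need max(L[3]=4,C[2]=9) = 9; D[3]=9 ok
step 4: need max(L[4]=2,C[3]=4) = 4; D[4]=4 ok
step 5: need max(L[5]=3,C[4]=2) = 3; D[5]=3 ok
step 6: need max(L[6]=3,C[5]=9) = 9; D[6]=6 SHORT
step 7: need C[6]=7 = 7; D[7]=7 ok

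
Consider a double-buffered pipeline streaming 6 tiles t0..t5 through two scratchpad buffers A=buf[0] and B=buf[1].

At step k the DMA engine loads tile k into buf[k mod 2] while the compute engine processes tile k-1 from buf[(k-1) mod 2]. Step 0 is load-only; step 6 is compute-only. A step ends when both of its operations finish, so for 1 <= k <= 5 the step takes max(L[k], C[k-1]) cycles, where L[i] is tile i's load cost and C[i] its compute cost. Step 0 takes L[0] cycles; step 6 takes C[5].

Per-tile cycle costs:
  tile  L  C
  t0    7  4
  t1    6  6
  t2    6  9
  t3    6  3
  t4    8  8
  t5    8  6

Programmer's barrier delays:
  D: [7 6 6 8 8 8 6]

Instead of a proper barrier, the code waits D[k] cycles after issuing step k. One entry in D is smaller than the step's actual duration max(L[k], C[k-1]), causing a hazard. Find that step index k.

hazard at step 3

step 0: need L[0]=7 = 7; D[0]=7 ok
step 1: need max(L[1]=6,C[0]=4) = 6; D[1]=6 ok
step 2: need max(L[2]=6,C[1]=6) = 6; D[2]=6 ok
step 3: need max(L[3]=6,C[2]=9) = 9; D[3]=8 SHORT
step 4: need max(L[4]=8,C[3]=3) = 8; D[4]=8 ok
step 5: need max(L[5]=8,C[4]=8) = 8; D[5]=8 ok
step 6: need C[5]=6 = 6; D[6]=6 ok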